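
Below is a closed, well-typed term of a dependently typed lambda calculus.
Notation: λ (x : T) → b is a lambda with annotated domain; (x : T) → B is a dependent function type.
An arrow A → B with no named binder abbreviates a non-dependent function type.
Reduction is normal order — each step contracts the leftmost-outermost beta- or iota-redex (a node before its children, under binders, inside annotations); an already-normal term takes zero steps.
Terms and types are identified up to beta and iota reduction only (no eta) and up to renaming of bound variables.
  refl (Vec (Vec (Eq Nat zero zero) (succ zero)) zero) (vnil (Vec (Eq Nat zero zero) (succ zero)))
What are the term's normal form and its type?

normal form:
  refl (Vec (Vec (Eq Nat zero zero) (succ zero)) zero) (vnil (Vec (Eq Nat zero zero) (succ zero)))
the term's type:
  Eq (Vec (Vec (Eq Nat zero zero) (succ zero)) zero) (vnil (Vec (Eq Nat zero zero) (succ zero))) (vnil (Vec (Eq Nat zero zero) (succ zero)))
observation: no redex remains anywhere in the term; it is its own normal form.


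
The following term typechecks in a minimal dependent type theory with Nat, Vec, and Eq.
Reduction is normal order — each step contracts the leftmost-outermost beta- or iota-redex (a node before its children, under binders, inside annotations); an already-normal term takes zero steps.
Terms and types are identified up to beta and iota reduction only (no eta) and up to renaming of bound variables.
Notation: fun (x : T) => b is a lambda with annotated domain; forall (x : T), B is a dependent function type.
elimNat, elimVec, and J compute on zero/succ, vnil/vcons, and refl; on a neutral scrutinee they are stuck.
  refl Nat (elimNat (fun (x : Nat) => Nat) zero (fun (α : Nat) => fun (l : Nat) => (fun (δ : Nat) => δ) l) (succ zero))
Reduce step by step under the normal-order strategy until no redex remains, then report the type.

reduction (normal order):
  refl Nat (elimNat (fun (x : Nat) => Nat) zero (fun (α : Nat) => fun (l : Nat) => (fun (δ : Nat) => δ) l) (succ zero))
  ~> refl Nat ((fun (x : Nat) => fun (α : Nat) => (fun (l : Nat) => l) α) zero (elimNat (fun (δ : Nat) => Nat) zero (fun (φ : Nat) => fun (e : Nat) => (fun (j : Nat) => j) e) zero))
  ~> refl Nat ((fun (x : Nat) => (fun (α : Nat) => α) x) (elimNat (fun (l : Nat) => Nat) zero (fun (δ : Nat) => fun (φ : Nat) => (fun (e : Nat) => e) φ) zero))
  ~> refl Nat ((fun (x : Nat) => x) (elimNat (fun (α : Nat) => Nat) zero (fun (l : Nat) => fun (δ : Nat) => (fun (φ : Nat) => φ) δ) zero))
  ~> refl Nat (elimNat (fun (x : Nat) => Nat) zero (fun (α : Nat) => fun (l : Nat) => (fun (δ : Nat) => δ) l) zero)
  ~> refl Nat zero
inferred type:
  Eq Nat zero zero


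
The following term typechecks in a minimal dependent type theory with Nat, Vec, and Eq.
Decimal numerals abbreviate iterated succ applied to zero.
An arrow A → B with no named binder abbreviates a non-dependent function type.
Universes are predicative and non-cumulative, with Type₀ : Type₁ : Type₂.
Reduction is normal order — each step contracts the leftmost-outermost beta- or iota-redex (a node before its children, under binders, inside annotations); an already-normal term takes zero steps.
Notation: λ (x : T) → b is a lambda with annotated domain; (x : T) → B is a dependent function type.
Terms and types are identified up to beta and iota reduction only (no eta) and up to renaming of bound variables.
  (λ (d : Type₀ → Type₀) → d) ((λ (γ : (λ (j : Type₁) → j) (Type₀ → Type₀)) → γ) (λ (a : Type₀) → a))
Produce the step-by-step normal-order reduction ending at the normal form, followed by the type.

normal-order reduction:
  (λ (d : Type₀ → Type₀) → d) ((λ (γ : (λ (j : Type₁) → j) (Type₀ → Type₀)) → γ) (λ (a : Type₀) → a))
  ~> (λ (d : (λ (γ : Type₁) → γ) (Type₀ → Type₀)) → d) (λ (j : Type₀) → j)
  ~> λ (d : Type₀) → d
the term's type:
  Type₀ → Type₀


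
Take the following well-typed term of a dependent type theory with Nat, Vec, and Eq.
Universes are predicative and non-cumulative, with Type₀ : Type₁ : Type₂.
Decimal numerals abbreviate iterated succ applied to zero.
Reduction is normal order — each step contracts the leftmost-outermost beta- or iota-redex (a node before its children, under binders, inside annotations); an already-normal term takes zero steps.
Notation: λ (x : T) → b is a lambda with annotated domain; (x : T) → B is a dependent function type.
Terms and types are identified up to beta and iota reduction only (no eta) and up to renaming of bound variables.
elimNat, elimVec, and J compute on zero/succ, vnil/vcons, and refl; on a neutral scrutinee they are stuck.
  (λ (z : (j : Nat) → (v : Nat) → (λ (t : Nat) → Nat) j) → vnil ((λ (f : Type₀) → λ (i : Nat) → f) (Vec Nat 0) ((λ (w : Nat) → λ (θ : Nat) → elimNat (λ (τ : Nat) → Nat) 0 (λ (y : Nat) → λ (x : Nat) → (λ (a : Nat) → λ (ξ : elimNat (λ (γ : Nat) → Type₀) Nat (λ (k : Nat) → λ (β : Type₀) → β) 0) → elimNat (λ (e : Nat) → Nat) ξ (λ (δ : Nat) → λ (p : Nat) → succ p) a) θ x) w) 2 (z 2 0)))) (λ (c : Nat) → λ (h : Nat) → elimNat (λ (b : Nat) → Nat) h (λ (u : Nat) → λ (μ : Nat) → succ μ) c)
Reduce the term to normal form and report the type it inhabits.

normal form:
  vnil (Vec Nat 0)
inferred type:
  Vec (Vec Nat 0) 0
observation: contracting a beta-redex first, the term normalizes in 3 steps.


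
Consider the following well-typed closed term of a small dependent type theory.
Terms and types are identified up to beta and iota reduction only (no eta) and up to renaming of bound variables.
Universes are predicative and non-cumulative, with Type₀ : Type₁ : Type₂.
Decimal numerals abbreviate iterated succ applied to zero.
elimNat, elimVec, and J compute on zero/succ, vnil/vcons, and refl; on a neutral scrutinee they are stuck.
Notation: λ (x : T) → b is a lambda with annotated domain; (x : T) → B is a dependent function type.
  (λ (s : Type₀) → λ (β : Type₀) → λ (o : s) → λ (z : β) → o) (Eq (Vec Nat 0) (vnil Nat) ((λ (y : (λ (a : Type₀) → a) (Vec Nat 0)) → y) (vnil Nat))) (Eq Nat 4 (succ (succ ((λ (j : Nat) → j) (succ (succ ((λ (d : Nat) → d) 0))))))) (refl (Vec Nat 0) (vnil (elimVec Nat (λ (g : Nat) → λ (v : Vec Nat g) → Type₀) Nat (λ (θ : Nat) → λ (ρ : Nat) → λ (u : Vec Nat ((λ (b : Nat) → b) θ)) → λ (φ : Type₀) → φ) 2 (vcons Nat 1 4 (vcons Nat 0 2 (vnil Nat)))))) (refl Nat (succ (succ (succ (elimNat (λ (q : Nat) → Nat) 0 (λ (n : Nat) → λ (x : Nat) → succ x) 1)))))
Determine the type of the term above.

type:
  Eq (Vec Nat 0) (vnil Nat) (vnil Nat)


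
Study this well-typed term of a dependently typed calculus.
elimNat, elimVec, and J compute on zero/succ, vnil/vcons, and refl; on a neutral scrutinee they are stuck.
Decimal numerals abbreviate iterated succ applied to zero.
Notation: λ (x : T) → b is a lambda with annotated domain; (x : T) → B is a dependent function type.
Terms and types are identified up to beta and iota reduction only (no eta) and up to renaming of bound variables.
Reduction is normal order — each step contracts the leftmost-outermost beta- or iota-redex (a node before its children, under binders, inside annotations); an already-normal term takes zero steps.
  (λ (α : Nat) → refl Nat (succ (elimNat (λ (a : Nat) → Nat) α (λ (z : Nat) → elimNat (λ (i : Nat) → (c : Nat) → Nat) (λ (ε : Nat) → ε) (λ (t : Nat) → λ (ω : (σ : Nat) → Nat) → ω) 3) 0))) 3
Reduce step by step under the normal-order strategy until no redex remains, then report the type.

normal-order reduction sequence:
  (λ (α : Nat) → refl Nat (succ (elimNat (λ (a : Nat) → Nat) α (λ (z : Nat) → elimNat (λ (i : Nat) → (c : Nat) → Nat) (λ (ε : Nat) → ε) (λ (t : Nat) → λ (ω : (σ : Nat) → Nat) → ω) 3) 0))) 3
  ~> refl Nat (succ (elimNat (λ (α : Nat) → Nat) 3 (λ (a : Nat) → elimNat (λ (z : Nat) → (i : Nat) → Nat) (λ (c : Nat) → c) (λ (ε : Nat) → λ (t : (ω : Nat) → Nat) → t) 3) 0))
  ~> refl Nat 4
inferred type:
  Eq Nat 4 4


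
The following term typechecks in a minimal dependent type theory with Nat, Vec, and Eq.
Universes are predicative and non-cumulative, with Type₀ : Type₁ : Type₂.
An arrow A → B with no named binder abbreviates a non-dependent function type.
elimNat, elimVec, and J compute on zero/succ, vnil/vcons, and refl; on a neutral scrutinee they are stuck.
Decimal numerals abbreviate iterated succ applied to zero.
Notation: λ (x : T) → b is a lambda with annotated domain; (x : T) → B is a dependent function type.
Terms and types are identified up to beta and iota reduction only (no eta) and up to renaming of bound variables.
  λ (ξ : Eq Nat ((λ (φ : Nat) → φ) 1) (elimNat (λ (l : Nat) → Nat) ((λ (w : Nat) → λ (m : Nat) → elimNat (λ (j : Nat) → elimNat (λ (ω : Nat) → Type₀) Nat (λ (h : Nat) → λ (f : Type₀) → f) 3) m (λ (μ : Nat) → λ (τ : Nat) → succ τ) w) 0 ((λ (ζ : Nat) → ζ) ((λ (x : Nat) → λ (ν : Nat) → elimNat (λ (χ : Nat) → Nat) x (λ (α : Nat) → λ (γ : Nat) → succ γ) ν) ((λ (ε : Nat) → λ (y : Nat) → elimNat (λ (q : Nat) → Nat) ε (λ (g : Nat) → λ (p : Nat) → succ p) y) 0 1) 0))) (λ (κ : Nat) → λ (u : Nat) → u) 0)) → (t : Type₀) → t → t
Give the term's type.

type:
  Eq Nat 1 1 → Type₁


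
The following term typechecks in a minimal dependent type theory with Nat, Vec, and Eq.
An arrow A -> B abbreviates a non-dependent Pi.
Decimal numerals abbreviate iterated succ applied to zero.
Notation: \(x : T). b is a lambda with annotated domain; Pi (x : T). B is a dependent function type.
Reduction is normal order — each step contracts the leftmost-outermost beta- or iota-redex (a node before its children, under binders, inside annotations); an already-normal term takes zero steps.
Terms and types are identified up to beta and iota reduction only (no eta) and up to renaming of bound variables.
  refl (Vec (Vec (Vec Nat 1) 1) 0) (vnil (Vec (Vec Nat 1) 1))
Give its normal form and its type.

resulting normal form:
  refl (Vec (Vec (Vec Nat 1) 1) 0) (vnil (Vec (Vec Nat 1) 1))
the term's type:
  Eq (Vec (Vec (Vec Nat 1) 1) 0) (vnil (Vec (Vec Nat 1) 1)) (vnil (Vec (Vec Nat 1) 1))
observation: no redex remains anywhere in the term; it is its own normal form.


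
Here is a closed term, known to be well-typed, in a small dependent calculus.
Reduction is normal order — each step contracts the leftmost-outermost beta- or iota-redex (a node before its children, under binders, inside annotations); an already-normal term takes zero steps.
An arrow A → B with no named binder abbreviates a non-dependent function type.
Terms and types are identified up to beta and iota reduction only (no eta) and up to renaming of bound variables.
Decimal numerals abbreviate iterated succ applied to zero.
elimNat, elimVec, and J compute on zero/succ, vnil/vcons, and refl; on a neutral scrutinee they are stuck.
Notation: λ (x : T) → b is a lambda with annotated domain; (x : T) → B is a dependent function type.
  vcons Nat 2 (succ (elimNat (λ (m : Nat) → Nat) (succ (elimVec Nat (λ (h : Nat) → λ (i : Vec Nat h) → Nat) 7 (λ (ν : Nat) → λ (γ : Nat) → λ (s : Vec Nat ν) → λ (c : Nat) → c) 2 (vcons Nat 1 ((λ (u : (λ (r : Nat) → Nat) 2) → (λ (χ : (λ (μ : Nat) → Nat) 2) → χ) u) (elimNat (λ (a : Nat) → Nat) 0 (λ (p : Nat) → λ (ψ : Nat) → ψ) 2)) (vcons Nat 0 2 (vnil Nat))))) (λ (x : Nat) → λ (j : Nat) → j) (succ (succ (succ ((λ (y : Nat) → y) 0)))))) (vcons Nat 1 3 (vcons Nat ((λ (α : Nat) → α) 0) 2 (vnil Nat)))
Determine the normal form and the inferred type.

reduced normal form:
  vcons Nat 2 9 (vcons Nat 1 3 (vcons Nat 0 2 (vnil Nat)))
the term's type:
  Vec Nat 3
observation: contracting an elimNat iota-redex first, the term normalizes in 23 steps.


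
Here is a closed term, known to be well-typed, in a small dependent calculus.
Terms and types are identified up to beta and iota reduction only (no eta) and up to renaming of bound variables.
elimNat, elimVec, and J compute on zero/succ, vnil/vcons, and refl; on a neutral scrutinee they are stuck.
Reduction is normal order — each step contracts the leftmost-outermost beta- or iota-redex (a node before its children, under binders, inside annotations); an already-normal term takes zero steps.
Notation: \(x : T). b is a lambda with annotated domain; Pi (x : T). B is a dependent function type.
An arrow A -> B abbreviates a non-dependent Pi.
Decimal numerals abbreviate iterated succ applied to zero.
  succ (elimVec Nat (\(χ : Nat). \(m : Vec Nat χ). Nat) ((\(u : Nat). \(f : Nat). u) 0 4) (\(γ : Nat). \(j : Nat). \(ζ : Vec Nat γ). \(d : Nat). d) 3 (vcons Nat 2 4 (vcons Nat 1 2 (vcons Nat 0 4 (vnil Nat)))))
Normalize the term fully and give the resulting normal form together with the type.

normal form:
  1
type:
  Nat


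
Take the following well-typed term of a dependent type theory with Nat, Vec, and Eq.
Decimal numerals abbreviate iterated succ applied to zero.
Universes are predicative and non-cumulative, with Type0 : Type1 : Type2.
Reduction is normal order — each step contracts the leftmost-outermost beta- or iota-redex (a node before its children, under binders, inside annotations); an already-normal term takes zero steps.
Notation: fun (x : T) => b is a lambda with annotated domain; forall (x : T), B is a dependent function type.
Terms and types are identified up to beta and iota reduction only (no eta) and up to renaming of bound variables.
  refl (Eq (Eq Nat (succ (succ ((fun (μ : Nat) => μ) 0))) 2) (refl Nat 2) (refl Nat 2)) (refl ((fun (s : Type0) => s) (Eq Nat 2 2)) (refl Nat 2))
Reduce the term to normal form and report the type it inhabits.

resulting normal form:
  refl (Eq (Eq Nat 2 2) (refl Nat 2) (refl Nat 2)) (refl (Eq Nat 2 2) (refl Nat 2))
inferred type:
  Eq (Eq (Eq Nat 2 2) (refl Nat 2) (refl Nat 2)) (refl (Eq Nat 2 2) (refl Nat 2)) (refl (Eq Nat 2 2) (refl Nat 2))
observation: the term reaches its normal form after 2 normal-order steps.


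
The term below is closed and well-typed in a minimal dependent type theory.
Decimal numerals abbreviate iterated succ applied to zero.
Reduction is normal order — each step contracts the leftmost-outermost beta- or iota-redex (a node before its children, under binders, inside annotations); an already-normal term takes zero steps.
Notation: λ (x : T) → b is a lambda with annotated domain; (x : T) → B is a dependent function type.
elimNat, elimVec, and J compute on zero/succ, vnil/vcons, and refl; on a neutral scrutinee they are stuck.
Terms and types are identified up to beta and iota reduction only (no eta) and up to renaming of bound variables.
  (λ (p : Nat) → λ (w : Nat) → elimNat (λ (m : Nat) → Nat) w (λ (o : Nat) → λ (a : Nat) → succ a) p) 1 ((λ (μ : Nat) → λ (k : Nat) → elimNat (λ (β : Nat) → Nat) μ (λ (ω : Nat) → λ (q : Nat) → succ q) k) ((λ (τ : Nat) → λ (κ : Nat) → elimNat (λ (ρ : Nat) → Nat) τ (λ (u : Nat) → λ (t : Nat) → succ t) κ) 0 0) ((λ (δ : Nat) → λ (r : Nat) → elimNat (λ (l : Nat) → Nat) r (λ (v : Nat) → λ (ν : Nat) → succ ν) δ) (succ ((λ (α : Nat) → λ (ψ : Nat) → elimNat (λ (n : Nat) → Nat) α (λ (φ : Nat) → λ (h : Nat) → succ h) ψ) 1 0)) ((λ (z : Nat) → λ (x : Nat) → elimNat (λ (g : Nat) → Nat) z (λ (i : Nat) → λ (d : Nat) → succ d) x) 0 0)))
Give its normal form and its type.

reduced normal form:
  3
the term's type:
  Nat
observation: the first redex contracted is a beta-redex; the normal form is reached in 33 normal-order steps.


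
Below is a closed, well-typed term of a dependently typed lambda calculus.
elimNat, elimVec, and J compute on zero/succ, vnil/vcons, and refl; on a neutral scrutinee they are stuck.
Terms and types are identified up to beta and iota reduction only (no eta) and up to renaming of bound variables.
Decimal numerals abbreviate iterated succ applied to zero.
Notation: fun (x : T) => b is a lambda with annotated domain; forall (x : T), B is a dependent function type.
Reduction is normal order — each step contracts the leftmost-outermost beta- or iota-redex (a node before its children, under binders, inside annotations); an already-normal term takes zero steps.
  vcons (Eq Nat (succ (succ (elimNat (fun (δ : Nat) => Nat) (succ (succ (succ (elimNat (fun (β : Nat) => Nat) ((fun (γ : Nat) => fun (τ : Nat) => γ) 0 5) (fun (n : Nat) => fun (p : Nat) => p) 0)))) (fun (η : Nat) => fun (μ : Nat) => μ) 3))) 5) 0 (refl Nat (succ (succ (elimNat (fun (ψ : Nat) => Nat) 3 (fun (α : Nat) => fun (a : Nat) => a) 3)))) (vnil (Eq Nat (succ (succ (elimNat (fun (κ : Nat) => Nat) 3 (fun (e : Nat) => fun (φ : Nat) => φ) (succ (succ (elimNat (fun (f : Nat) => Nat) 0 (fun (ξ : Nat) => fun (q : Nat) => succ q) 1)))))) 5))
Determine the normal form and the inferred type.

normal form:
  vcons (Eq Nat 5 5) 0 (refl Nat 5) (vnil (Eq Nat 5 5))
the term's type:
  Vec (Eq Nat 5 5) 1


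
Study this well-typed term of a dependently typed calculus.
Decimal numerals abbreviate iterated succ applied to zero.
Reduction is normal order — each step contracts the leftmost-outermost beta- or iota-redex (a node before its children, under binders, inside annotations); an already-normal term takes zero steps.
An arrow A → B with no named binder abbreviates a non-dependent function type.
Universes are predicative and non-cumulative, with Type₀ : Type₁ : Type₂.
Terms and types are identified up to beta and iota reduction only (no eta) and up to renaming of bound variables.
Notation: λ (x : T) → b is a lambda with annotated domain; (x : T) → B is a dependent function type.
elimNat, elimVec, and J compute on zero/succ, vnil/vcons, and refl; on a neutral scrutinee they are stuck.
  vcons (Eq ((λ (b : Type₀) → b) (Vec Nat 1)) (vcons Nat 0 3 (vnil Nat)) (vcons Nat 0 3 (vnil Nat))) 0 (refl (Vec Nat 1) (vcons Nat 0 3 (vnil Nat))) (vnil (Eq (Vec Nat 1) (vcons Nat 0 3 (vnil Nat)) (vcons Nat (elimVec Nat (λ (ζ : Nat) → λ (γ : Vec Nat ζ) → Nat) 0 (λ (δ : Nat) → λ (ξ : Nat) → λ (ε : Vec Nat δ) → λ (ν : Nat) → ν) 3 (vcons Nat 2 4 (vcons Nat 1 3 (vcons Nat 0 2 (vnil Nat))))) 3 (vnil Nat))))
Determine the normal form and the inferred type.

reduced normal form:
  vcons (Eq (Vec Nat 1) (vcons Nat 0 3 (vnil Nat)) (vcons Nat 0 3 (vnil Nat))) 0 (refl (Vec Nat 1) (vcons Nat 0 3 (vnil Nat))) (vnil (Eq (Vec Nat 1) (vcons Nat 0 3 (vnil Nat)) (vcons Nat 0 3 (vnil Nat))))
the term's type:
  Vec (Eq (Vec Nat 1) (vcons Nat 0 3 (vnil Nat)) (vcons Nat 0 3 (vnil Nat))) 1
observation: contracting a beta-redex first, the term normalizes in 17 steps.


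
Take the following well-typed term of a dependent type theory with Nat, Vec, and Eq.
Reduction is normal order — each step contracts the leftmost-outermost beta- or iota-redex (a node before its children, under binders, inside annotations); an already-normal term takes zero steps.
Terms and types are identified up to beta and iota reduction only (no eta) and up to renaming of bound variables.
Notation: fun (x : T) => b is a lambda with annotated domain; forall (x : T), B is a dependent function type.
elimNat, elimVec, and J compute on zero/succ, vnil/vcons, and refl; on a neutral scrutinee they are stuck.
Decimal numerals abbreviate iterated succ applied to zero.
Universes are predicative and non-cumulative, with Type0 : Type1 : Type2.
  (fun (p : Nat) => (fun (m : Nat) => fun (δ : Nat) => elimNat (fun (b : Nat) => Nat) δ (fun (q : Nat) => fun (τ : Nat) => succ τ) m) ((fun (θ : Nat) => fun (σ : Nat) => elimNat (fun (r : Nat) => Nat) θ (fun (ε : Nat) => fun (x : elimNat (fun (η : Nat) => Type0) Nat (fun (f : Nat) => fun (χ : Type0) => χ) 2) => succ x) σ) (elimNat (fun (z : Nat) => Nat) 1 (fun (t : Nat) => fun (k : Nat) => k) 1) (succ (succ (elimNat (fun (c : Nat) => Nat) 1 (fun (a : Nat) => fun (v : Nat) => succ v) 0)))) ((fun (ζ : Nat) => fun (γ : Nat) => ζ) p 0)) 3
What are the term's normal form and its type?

resulting normal form:
  7
the term's type:
  Nat
observation: 42 normal-order steps normalize the term, beginning with a beta-redex.


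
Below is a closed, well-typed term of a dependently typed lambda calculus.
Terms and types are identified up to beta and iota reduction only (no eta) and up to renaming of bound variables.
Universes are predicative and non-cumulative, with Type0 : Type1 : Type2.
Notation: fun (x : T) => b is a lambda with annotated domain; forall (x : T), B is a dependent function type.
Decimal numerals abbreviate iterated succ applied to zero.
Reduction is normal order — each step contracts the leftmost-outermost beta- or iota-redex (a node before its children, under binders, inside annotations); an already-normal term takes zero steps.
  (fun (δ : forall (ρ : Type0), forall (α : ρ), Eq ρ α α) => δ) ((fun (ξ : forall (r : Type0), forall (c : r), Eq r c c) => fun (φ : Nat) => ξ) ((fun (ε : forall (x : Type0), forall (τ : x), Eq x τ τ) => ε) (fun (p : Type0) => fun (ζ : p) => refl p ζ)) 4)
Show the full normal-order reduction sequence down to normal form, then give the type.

reduction (normal order):
  (fun (δ : forall (ρ : Type0), forall (α : ρ), Eq ρ α α) => δ) ((fun (ξ : forall (r : Type0), forall (c : r), Eq r c c) => fun (φ : Nat) => ξ) ((fun (ε : forall (x : Type0), forall (τ : x), Eq x τ τ) => ε) (fun (p : Type0) => fun (ζ : p) => refl p ζ)) 4)
  ~> (fun (δ : forall (ρ : Type0), forall (α : ρ), Eq ρ α α) => fun (ξ : Nat) => δ) ((fun (r : forall (c : Type0), forall (φ : c), Eq c φ φ) => r) (fun (ε : Type0) => fun (x : ε) => refl ε x)) 4
  ~> (fun (δ : Nat) => (fun (ρ : forall (α : Type0), forall (ξ : α), Eq α ξ ξ) => ρ) (fun (r : Type0) => fun (c : r) => refl r c)) 4
  ~> (fun (δ : forall (ρ : Type0), forall (α : ρ), Eq ρ α α) => δ) (fun (ξ : Type0) => fun (r : ξ) => refl ξ r)
  ~> fun (δ : Type0) => fun (ρ : δ) => refl δ ρ
inferred type:
  forall (δ : Type0), forall (ρ : δ), Eq δ ρ ρ


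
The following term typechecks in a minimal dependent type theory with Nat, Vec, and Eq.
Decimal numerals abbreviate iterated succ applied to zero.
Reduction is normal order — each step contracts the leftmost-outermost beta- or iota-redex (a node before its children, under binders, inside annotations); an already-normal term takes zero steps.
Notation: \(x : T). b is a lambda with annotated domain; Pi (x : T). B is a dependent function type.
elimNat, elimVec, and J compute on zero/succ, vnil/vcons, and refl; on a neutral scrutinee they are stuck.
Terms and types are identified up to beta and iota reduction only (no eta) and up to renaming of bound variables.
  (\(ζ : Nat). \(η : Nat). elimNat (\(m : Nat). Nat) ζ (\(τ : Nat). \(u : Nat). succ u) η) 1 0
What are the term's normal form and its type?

normal form:
  1
the term's type:
  Nat


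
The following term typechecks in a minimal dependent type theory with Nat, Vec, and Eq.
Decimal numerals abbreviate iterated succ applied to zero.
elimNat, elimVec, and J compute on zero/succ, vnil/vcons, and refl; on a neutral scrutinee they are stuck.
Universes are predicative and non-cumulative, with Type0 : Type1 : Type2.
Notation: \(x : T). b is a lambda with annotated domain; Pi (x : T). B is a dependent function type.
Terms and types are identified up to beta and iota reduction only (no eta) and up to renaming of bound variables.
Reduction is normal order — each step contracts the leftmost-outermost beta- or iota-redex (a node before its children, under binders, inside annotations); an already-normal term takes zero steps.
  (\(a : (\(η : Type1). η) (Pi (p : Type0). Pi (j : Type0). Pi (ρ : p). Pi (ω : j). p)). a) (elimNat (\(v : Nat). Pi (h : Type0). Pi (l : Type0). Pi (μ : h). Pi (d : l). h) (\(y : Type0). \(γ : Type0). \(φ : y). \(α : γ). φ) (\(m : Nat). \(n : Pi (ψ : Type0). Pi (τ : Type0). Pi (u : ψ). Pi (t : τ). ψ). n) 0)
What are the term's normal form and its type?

normal form:
  \(a : Type0). \(η : Type0). \(p : a). \(j : η). p
the term's type:
  Pi (a : Type0). Pi (η : Type0). Pi (p : a). Pi (j : η). a


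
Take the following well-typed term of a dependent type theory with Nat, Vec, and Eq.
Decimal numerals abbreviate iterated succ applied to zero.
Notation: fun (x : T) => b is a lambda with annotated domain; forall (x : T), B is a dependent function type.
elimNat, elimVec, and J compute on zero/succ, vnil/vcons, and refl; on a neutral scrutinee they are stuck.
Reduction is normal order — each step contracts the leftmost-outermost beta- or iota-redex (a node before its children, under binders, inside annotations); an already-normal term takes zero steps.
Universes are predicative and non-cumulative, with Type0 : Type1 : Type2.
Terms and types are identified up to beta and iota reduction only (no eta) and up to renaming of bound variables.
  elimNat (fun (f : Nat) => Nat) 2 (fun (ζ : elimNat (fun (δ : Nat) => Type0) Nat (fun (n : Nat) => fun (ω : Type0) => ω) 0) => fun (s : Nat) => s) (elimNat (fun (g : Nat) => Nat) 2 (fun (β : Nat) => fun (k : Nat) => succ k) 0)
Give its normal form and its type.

normal form:
  2
the term's type:
  Nat
observation: normalization takes exactly 9 steps under the normal-order strategy.


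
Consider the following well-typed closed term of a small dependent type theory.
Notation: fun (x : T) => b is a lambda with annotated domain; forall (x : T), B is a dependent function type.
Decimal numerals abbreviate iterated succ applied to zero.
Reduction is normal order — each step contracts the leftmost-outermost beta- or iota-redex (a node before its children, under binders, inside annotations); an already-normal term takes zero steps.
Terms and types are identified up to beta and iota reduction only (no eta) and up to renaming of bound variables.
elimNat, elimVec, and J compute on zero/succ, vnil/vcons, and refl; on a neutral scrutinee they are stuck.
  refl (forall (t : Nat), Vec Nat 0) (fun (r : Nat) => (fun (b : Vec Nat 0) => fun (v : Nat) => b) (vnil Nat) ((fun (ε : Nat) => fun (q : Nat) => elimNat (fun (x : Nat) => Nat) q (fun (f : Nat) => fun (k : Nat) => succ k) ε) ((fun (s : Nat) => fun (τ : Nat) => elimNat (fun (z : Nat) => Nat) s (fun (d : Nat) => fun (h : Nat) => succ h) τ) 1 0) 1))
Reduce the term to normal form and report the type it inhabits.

reduced normal form:
  refl (forall (t : Nat), Vec Nat 0) (fun (r : Nat) => vnil Nat)
type:
  Eq (forall (t : Nat), Vec Nat 0) (fun (r : Nat) => vnil Nat) (fun (b : Nat) => vnil Nat)


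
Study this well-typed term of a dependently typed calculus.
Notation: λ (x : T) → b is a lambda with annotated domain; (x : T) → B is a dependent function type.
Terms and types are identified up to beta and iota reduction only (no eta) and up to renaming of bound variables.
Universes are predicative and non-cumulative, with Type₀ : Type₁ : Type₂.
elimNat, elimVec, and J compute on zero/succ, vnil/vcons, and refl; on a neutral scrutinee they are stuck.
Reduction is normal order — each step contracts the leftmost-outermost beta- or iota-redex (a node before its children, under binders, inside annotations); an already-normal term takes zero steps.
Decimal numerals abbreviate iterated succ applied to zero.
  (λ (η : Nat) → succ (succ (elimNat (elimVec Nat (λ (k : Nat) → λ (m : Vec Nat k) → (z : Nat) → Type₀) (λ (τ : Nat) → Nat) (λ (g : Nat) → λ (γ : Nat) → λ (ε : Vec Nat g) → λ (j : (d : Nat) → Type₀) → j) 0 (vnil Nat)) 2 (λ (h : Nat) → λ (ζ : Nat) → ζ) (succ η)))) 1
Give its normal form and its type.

reduced normal form:
  4
inferred type:
  Nat
observation: contracting a beta-redex first, the term normalizes in 8 steps.


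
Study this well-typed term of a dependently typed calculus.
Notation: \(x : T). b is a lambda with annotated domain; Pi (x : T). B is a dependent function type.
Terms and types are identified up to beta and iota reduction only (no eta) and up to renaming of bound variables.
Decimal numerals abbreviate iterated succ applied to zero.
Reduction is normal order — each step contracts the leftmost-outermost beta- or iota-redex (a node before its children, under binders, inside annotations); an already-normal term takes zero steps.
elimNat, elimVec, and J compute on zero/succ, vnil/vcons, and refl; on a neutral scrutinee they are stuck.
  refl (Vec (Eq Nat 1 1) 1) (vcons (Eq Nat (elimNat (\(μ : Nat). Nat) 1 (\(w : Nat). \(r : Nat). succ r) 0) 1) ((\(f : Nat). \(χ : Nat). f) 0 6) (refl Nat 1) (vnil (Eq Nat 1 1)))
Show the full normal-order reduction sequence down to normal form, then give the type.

reduction (normal order):
  refl (Vec (Eq Nat 1 1) 1) (vcons (Eq Nat (elimNat (\(μ : Nat). Nat) 1 (\(w : Nat). \(r : Nat). succ r) 0) 1) ((\(f : Nat). \(χ : Nat). f) 0 6) (refl Nat 1) (vnil (Eq Nat 1 1)))
  ~> refl (Vec (Eq Nat 1 1) 1) (vcons (Eq Nat 1 1) ((\(μ : Nat). \(w : Nat). μ) 0 6) (refl Nat 1) (vnil (Eq Nat 1 1)))
  ~> refl (Vec (Eq Nat 1 1) 1) (vcons (Eq Nat 1 1) ((\(μ : Nat). 0) 6) (refl Nat 1) (vnil (Eq Nat 1 1)))
  ~> refl (Vec (Eq Nat 1 1) 1) (vcons (Eq Nat 1 1) 0 (refl Nat 1) (vnil (Eq Nat 1 1)))
the term's type:
  Eq (Vec (Eq Nat 1 1) 1) (vcons (Eq Nat 1 1) 0 (refl Nat 1) (vnil (Eq Nat 1 1))) (vcons (Eq Nat 1 1) 0 (refl Nat 1) (vnil (Eq Nat 1 1)))


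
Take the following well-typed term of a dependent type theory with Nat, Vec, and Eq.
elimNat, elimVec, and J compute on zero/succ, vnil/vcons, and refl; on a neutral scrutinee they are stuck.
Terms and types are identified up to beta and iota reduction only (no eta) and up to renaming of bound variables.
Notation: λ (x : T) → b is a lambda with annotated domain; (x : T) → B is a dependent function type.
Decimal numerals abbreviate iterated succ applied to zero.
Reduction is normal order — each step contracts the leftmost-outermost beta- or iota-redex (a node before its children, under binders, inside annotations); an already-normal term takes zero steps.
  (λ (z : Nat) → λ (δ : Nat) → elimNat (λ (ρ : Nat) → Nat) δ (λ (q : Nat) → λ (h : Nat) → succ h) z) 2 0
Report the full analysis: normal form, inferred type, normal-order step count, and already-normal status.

reduced normal form:
  2
inferred type:
  Nat
reduction steps (normal order): 9
already normal: no
first contracted redex: a beta-redex


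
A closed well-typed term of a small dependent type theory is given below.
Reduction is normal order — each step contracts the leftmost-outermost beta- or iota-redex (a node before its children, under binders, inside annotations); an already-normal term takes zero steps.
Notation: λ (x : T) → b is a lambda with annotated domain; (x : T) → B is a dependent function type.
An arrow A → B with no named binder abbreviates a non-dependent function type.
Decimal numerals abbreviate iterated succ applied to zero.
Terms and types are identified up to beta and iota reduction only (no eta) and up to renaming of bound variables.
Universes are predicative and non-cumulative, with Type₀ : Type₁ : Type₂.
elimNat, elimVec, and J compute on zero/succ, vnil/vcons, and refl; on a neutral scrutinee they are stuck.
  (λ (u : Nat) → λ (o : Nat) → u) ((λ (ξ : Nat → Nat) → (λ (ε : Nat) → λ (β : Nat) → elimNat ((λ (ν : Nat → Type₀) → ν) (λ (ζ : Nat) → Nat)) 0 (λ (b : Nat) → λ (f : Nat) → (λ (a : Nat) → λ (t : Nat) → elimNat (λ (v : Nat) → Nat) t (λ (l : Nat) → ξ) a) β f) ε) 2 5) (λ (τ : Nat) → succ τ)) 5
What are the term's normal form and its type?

resulting normal form:
  10
type:
  Nat
observation: normalization takes exactly 48 steps under the normal-order strategy.


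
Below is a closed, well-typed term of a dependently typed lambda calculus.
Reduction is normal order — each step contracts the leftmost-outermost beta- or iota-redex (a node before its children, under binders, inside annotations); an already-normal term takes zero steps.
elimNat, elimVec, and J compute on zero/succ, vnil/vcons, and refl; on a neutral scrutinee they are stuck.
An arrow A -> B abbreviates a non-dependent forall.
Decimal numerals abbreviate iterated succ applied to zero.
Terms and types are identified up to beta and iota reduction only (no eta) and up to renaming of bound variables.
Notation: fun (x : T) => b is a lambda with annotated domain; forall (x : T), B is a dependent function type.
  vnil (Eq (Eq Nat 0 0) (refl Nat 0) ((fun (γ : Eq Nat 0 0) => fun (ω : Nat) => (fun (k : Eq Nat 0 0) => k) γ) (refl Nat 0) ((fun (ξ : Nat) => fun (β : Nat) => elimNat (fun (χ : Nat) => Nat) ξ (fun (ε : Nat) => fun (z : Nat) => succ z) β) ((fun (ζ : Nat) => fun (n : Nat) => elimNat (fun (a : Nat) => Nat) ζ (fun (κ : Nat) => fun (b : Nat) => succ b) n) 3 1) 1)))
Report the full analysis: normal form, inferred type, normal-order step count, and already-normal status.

resulting normal form:
  vnil (Eq (Eq Nat 0 0) (refl Nat 0) (refl Nat 0))
inferred type:
  Vec (Eq (Eq Nat 0 0) (refl Nat 0) (refl Nat 0)) 0
steps to reach normal form (normal order): 3
started in normal form: no
first contracted redex: a beta-redex


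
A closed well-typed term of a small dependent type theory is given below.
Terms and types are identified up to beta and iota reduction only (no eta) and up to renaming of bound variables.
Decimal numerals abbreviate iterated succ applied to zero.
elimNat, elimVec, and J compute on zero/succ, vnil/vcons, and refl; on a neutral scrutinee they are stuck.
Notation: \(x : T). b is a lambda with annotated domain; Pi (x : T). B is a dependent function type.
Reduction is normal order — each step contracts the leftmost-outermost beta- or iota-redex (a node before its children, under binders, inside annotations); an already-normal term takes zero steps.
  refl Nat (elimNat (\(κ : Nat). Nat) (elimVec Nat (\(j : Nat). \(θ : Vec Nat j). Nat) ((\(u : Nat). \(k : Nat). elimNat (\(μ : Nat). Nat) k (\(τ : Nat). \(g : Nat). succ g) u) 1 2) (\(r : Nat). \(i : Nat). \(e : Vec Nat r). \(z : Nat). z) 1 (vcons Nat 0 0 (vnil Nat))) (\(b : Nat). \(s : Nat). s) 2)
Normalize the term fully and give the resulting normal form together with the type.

reduced normal form:
  refl Nat 3
type:
  Eq Nat 3 3
observation: the first redex contracted is an elimNat iota-redex; the normal form is reached in 19 normal-order steps.


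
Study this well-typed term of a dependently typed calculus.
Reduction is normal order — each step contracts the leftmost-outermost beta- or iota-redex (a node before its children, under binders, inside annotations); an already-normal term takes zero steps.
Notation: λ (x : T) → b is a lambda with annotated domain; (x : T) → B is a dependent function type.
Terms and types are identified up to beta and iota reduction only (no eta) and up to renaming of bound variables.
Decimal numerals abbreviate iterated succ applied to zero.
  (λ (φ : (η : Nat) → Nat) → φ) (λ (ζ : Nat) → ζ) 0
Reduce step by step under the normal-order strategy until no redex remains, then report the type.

normal-order reduction:
  (λ (φ : (η : Nat) → Nat) → φ) (λ (ζ : Nat) → ζ) 0
  ~> (λ (φ : Nat) → φ) 0
  ~> 0
type:
  Nat


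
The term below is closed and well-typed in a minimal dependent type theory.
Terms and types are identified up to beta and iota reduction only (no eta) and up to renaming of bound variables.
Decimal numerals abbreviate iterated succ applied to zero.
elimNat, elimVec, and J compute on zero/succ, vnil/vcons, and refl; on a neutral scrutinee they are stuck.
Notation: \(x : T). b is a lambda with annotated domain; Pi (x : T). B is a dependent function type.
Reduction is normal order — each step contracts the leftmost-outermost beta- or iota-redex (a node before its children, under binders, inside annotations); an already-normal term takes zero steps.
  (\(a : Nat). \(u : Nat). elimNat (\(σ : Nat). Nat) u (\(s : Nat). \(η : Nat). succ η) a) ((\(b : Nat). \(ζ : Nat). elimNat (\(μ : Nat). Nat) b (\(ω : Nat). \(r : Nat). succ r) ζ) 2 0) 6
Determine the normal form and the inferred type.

reduced normal form:
  8
type:
  Nat


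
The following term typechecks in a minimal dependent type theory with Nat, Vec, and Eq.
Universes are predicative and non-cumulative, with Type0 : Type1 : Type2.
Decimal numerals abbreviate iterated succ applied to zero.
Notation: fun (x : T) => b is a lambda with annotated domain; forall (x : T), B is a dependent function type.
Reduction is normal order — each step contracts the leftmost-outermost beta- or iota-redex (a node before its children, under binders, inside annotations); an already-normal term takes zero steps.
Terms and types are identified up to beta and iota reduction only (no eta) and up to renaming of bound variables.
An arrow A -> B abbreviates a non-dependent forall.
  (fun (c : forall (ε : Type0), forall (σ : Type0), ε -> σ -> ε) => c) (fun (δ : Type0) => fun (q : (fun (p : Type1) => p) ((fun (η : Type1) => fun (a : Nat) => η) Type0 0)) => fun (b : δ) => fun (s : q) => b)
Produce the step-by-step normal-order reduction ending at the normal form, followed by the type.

normal-order reduction sequence:
  (fun (c : forall (ε : Type0), forall (σ : Type0), ε -> σ -> ε) => c) (fun (δ : Type0) => fun (q : (fun (p : Type1) => p) ((fun (η : Type1) => fun (a : Nat) => η) Type0 0)) => fun (b : δ) => fun (s : q) => b)
  ~> fun (c : Type0) => fun (ε : (fun (σ : Type1) => σ) ((fun (δ : Type1) => fun (q : Nat) => δ) Type0 0)) => fun (p : c) => fun (η : ε) => p
  ~> fun (c : Type0) => fun (ε : (fun (σ : Type1) => fun (δ : Nat) => σ) Type0 0) => fun (q : c) => fun (p : ε) => q
  ~> fun (c : Type0) => fun (ε : (fun (σ : Nat) => Type0) 0) => fun (δ : c) => fun (q : ε) => δ
  ~> fun (c : Type0) => fun (ε : Type0) => fun (σ : c) => fun (δ : ε) => σ
type:
  forall (c : Type0), forall (ε : Type0), c -> ε -> c


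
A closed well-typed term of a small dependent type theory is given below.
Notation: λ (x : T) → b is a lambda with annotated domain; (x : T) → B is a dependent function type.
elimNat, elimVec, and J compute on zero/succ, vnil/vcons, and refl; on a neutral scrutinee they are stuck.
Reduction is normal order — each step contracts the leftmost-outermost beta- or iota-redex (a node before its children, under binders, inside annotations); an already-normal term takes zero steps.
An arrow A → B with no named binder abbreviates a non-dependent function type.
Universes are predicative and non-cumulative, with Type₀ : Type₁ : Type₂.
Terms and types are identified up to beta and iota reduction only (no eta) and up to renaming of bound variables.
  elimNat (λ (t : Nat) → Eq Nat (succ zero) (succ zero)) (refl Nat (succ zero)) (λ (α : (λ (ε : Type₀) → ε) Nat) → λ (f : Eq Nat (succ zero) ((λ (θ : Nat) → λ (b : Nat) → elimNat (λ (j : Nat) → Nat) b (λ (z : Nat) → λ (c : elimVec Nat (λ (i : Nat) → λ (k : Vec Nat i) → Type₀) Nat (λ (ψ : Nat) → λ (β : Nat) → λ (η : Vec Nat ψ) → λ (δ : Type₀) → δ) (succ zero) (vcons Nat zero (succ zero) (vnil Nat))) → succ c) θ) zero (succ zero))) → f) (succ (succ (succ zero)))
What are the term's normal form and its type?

normal form:
  refl Nat (succ zero)
type:
  Eq Nat (succ zero) (succ zero)
observation: the first redex contracted is an elimNat iota-redex; the normal form is reached in 10 normal-order steps.


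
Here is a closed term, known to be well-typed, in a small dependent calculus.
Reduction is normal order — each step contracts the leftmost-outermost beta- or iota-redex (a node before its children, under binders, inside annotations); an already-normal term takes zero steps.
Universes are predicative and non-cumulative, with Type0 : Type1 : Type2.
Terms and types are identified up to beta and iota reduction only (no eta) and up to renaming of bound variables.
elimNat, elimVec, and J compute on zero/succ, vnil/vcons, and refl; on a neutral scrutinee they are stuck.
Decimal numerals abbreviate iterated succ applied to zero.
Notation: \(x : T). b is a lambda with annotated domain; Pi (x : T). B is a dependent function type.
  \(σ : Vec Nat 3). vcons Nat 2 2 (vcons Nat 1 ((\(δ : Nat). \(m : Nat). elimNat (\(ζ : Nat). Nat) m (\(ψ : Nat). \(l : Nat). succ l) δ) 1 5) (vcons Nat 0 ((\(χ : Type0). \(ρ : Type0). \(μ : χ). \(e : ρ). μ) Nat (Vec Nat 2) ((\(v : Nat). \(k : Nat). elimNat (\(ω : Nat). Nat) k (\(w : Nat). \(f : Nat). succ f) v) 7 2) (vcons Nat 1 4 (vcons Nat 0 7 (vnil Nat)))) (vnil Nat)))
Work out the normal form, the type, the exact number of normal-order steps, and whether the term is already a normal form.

normal form:
  \(σ : Vec Nat 3). vcons Nat 2 2 (vcons Nat 1 6 (vcons Nat 0 9 (vnil Nat)))
type:
  Pi (σ : Vec Nat 3). Vec Nat 3
steps to reach normal form (normal order): 34
term was already normal: no
first contracted redex: a beta-redex
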